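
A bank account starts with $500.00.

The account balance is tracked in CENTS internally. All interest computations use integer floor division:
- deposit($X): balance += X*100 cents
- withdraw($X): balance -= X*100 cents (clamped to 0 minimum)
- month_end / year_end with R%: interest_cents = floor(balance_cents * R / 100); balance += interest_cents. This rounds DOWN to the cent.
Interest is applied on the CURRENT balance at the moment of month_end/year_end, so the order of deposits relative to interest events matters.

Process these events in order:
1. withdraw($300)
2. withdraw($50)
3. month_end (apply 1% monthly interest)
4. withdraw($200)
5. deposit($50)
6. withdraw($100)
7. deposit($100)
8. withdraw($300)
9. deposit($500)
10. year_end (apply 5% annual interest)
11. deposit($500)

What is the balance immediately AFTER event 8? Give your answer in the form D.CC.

After 1 (withdraw($300)): balance=$200.00 total_interest=$0.00
After 2 (withdraw($50)): balance=$150.00 total_interest=$0.00
After 3 (month_end (apply 1% monthly interest)): balance=$151.50 total_interest=$1.50
After 4 (withdraw($200)): balance=$0.00 total_interest=$1.50
After 5 (deposit($50)): balance=$50.00 total_interest=$1.50
After 6 (withdraw($100)): balance=$0.00 total_interest=$1.50
After 7 (deposit($100)): balance=$100.00 total_interest=$1.50
After 8 (withdraw($300)): balance=$0.00 total_interest=$1.50

Answer: 0.00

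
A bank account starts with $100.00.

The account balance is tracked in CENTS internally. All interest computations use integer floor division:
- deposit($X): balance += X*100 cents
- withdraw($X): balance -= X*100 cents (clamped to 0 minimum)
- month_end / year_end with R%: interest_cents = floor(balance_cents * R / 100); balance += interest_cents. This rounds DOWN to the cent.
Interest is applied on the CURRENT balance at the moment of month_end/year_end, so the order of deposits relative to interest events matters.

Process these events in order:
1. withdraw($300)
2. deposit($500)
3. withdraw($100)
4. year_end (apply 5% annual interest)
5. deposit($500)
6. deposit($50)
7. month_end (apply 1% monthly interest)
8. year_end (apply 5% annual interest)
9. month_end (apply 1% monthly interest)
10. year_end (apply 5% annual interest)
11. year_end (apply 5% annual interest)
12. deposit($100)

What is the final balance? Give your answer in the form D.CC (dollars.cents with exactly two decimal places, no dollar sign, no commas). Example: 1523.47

Answer: 1245.44

Derivation:
After 1 (withdraw($300)): balance=$0.00 total_interest=$0.00
After 2 (deposit($500)): balance=$500.00 total_interest=$0.00
After 3 (withdraw($100)): balance=$400.00 total_interest=$0.00
After 4 (year_end (apply 5% annual interest)): balance=$420.00 total_interest=$20.00
After 5 (deposit($500)): balance=$920.00 total_interest=$20.00
After 6 (deposit($50)): balance=$970.00 total_interest=$20.00
After 7 (month_end (apply 1% monthly interest)): balance=$979.70 total_interest=$29.70
After 8 (year_end (apply 5% annual interest)): balance=$1028.68 total_interest=$78.68
After 9 (month_end (apply 1% monthly interest)): balance=$1038.96 total_interest=$88.96
After 10 (year_end (apply 5% annual interest)): balance=$1090.90 total_interest=$140.90
After 11 (year_end (apply 5% annual interest)): balance=$1145.44 total_interest=$195.44
After 12 (deposit($100)): balance=$1245.44 total_interest=$195.44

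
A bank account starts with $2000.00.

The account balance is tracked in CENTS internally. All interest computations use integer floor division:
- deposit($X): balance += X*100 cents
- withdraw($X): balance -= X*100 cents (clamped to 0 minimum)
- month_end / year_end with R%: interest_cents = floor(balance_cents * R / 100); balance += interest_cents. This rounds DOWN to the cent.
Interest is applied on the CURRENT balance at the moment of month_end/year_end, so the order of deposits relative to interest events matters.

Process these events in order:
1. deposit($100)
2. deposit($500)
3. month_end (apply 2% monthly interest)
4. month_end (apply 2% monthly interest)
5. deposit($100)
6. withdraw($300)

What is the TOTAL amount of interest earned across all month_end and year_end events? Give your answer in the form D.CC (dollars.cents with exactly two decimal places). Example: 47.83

Answer: 105.04

Derivation:
After 1 (deposit($100)): balance=$2100.00 total_interest=$0.00
After 2 (deposit($500)): balance=$2600.00 total_interest=$0.00
After 3 (month_end (apply 2% monthly interest)): balance=$2652.00 total_interest=$52.00
After 4 (month_end (apply 2% monthly interest)): balance=$2705.04 total_interest=$105.04
After 5 (deposit($100)): balance=$2805.04 total_interest=$105.04
After 6 (withdraw($300)): balance=$2505.04 total_interest=$105.04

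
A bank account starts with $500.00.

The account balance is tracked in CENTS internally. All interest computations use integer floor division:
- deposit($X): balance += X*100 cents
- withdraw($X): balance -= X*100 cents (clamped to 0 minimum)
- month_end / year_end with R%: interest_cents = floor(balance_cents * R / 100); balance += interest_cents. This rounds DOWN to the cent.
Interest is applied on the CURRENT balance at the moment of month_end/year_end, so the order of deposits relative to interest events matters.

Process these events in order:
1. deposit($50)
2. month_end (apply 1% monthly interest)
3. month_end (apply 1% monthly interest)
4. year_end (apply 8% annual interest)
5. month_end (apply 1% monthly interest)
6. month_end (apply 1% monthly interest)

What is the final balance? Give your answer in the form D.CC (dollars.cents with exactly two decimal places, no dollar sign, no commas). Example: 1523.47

After 1 (deposit($50)): balance=$550.00 total_interest=$0.00
After 2 (month_end (apply 1% monthly interest)): balance=$555.50 total_interest=$5.50
After 3 (month_end (apply 1% monthly interest)): balance=$561.05 total_interest=$11.05
After 4 (year_end (apply 8% annual interest)): balance=$605.93 total_interest=$55.93
After 5 (month_end (apply 1% monthly interest)): balance=$611.98 total_interest=$61.98
After 6 (month_end (apply 1% monthly interest)): balance=$618.09 total_interest=$68.09

Answer: 618.09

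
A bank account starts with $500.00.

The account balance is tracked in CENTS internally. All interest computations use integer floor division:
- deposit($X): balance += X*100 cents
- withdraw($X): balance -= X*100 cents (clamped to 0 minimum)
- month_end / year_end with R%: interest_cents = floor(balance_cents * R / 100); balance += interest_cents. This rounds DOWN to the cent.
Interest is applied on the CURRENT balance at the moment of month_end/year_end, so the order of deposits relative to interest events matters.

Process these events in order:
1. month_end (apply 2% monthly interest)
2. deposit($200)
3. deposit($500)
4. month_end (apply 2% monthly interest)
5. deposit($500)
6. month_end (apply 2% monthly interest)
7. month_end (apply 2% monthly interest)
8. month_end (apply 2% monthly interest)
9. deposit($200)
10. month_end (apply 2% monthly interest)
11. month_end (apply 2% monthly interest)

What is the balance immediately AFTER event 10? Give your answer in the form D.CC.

Answer: 2081.13

Derivation:
After 1 (month_end (apply 2% monthly interest)): balance=$510.00 total_interest=$10.00
After 2 (deposit($200)): balance=$710.00 total_interest=$10.00
After 3 (deposit($500)): balance=$1210.00 total_interest=$10.00
After 4 (month_end (apply 2% monthly interest)): balance=$1234.20 total_interest=$34.20
After 5 (deposit($500)): balance=$1734.20 total_interest=$34.20
After 6 (month_end (apply 2% monthly interest)): balance=$1768.88 total_interest=$68.88
After 7 (month_end (apply 2% monthly interest)): balance=$1804.25 total_interest=$104.25
After 8 (month_end (apply 2% monthly interest)): balance=$1840.33 total_interest=$140.33
After 9 (deposit($200)): balance=$2040.33 total_interest=$140.33
After 10 (month_end (apply 2% monthly interest)): balance=$2081.13 total_interest=$181.13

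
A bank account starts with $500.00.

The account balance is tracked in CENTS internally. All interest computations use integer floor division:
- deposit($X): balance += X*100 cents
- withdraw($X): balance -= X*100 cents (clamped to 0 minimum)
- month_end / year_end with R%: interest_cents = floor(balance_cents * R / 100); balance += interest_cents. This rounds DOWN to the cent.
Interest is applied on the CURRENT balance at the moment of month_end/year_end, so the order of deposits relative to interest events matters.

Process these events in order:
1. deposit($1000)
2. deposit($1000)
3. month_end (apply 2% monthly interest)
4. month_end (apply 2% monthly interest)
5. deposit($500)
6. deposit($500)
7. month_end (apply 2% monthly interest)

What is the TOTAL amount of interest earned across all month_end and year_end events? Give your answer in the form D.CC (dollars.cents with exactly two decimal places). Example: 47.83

After 1 (deposit($1000)): balance=$1500.00 total_interest=$0.00
After 2 (deposit($1000)): balance=$2500.00 total_interest=$0.00
After 3 (month_end (apply 2% monthly interest)): balance=$2550.00 total_interest=$50.00
After 4 (month_end (apply 2% monthly interest)): balance=$2601.00 total_interest=$101.00
After 5 (deposit($500)): balance=$3101.00 total_interest=$101.00
After 6 (deposit($500)): balance=$3601.00 total_interest=$101.00
After 7 (month_end (apply 2% monthly interest)): balance=$3673.02 total_interest=$173.02

Answer: 173.02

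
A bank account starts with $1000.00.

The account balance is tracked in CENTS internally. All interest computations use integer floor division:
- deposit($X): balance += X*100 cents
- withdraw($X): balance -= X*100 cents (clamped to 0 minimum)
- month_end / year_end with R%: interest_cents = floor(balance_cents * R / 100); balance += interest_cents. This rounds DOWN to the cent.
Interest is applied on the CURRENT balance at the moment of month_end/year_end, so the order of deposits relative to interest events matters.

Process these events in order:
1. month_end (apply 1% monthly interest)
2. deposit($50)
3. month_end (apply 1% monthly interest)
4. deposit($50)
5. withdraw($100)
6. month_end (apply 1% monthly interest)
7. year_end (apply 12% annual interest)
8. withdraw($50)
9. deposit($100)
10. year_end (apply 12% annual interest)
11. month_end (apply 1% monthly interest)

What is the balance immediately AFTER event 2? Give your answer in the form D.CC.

Answer: 1060.00

Derivation:
After 1 (month_end (apply 1% monthly interest)): balance=$1010.00 total_interest=$10.00
After 2 (deposit($50)): balance=$1060.00 total_interest=$10.00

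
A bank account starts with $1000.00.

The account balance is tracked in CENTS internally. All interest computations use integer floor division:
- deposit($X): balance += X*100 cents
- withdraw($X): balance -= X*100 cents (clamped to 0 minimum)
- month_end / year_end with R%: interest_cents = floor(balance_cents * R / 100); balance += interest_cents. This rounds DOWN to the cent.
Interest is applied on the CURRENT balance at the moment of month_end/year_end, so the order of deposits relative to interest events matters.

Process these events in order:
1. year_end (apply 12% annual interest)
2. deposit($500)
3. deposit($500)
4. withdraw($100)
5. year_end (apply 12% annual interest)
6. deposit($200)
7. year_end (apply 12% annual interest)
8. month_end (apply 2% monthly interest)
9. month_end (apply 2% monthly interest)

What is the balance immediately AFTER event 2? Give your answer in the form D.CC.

After 1 (year_end (apply 12% annual interest)): balance=$1120.00 total_interest=$120.00
After 2 (deposit($500)): balance=$1620.00 total_interest=$120.00

Answer: 1620.00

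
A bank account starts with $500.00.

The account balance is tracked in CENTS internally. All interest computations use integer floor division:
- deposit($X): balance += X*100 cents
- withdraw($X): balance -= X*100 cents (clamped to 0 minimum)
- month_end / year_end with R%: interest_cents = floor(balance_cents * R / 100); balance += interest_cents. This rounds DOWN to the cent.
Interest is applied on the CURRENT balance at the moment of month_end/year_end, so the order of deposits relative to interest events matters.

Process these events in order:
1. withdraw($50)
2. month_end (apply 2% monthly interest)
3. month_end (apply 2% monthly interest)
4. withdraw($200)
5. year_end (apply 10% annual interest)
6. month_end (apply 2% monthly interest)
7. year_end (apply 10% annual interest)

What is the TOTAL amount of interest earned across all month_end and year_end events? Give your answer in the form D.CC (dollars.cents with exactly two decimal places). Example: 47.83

Answer: 80.96

Derivation:
After 1 (withdraw($50)): balance=$450.00 total_interest=$0.00
After 2 (month_end (apply 2% monthly interest)): balance=$459.00 total_interest=$9.00
After 3 (month_end (apply 2% monthly interest)): balance=$468.18 total_interest=$18.18
After 4 (withdraw($200)): balance=$268.18 total_interest=$18.18
After 5 (year_end (apply 10% annual interest)): balance=$294.99 total_interest=$44.99
After 6 (month_end (apply 2% monthly interest)): balance=$300.88 total_interest=$50.88
After 7 (year_end (apply 10% annual interest)): balance=$330.96 total_interest=$80.96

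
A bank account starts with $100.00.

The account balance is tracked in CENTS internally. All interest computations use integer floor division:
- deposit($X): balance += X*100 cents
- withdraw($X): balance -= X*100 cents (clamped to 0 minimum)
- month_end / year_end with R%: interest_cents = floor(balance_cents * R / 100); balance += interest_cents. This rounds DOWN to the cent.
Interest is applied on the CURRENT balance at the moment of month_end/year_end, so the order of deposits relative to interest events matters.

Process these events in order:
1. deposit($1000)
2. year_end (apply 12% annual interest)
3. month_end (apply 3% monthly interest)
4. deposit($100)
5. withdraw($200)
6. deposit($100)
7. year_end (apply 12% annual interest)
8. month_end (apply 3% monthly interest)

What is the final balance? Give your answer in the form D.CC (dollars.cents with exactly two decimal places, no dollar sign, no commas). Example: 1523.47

After 1 (deposit($1000)): balance=$1100.00 total_interest=$0.00
After 2 (year_end (apply 12% annual interest)): balance=$1232.00 total_interest=$132.00
After 3 (month_end (apply 3% monthly interest)): balance=$1268.96 total_interest=$168.96
After 4 (deposit($100)): balance=$1368.96 total_interest=$168.96
After 5 (withdraw($200)): balance=$1168.96 total_interest=$168.96
After 6 (deposit($100)): balance=$1268.96 total_interest=$168.96
After 7 (year_end (apply 12% annual interest)): balance=$1421.23 total_interest=$321.23
After 8 (month_end (apply 3% monthly interest)): balance=$1463.86 total_interest=$363.86

Answer: 1463.86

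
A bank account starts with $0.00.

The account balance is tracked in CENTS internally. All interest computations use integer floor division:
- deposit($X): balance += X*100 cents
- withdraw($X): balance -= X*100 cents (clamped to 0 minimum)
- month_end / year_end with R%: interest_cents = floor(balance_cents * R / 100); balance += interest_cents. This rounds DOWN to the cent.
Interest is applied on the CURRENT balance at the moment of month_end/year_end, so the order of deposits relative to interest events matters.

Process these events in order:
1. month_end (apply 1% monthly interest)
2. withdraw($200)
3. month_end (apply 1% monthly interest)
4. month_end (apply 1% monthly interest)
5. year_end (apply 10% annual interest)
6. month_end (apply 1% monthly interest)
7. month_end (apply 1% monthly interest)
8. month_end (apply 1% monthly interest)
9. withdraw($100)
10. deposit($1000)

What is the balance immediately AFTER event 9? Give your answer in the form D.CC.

Answer: 0.00

Derivation:
After 1 (month_end (apply 1% monthly interest)): balance=$0.00 total_interest=$0.00
After 2 (withdraw($200)): balance=$0.00 total_interest=$0.00
After 3 (month_end (apply 1% monthly interest)): balance=$0.00 total_interest=$0.00
After 4 (month_end (apply 1% monthly interest)): balance=$0.00 total_interest=$0.00
After 5 (year_end (apply 10% annual interest)): balance=$0.00 total_interest=$0.00
After 6 (month_end (apply 1% monthly interest)): balance=$0.00 total_interest=$0.00
After 7 (month_end (apply 1% monthly interest)): balance=$0.00 total_interest=$0.00
After 8 (month_end (apply 1% monthly interest)): balance=$0.00 total_interest=$0.00
After 9 (withdraw($100)): balance=$0.00 total_interest=$0.00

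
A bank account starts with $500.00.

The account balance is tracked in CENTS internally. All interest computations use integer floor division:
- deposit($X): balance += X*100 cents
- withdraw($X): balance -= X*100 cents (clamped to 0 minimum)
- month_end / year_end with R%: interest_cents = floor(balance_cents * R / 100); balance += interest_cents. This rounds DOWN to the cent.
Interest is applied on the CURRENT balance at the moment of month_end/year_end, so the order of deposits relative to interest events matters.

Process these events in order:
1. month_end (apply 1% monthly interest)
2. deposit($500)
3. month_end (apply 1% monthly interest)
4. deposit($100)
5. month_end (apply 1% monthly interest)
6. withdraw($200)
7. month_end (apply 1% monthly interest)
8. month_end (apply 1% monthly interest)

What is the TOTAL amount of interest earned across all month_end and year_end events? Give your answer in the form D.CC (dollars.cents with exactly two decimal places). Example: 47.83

After 1 (month_end (apply 1% monthly interest)): balance=$505.00 total_interest=$5.00
After 2 (deposit($500)): balance=$1005.00 total_interest=$5.00
After 3 (month_end (apply 1% monthly interest)): balance=$1015.05 total_interest=$15.05
After 4 (deposit($100)): balance=$1115.05 total_interest=$15.05
After 5 (month_end (apply 1% monthly interest)): balance=$1126.20 total_interest=$26.20
After 6 (withdraw($200)): balance=$926.20 total_interest=$26.20
After 7 (month_end (apply 1% monthly interest)): balance=$935.46 total_interest=$35.46
After 8 (month_end (apply 1% monthly interest)): balance=$944.81 total_interest=$44.81

Answer: 44.81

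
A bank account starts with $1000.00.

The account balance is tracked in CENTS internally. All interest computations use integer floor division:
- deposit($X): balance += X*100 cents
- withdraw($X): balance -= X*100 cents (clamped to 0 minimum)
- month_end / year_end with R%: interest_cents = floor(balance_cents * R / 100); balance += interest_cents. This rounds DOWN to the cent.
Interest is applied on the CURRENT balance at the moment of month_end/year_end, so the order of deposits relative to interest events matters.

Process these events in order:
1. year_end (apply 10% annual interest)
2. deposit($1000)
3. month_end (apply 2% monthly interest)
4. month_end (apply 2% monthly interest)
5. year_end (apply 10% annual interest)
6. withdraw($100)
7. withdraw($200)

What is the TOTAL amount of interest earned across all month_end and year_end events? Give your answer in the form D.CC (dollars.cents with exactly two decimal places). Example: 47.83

After 1 (year_end (apply 10% annual interest)): balance=$1100.00 total_interest=$100.00
After 2 (deposit($1000)): balance=$2100.00 total_interest=$100.00
After 3 (month_end (apply 2% monthly interest)): balance=$2142.00 total_interest=$142.00
After 4 (month_end (apply 2% monthly interest)): balance=$2184.84 total_interest=$184.84
After 5 (year_end (apply 10% annual interest)): balance=$2403.32 total_interest=$403.32
After 6 (withdraw($100)): balance=$2303.32 total_interest=$403.32
After 7 (withdraw($200)): balance=$2103.32 total_interest=$403.32

Answer: 403.32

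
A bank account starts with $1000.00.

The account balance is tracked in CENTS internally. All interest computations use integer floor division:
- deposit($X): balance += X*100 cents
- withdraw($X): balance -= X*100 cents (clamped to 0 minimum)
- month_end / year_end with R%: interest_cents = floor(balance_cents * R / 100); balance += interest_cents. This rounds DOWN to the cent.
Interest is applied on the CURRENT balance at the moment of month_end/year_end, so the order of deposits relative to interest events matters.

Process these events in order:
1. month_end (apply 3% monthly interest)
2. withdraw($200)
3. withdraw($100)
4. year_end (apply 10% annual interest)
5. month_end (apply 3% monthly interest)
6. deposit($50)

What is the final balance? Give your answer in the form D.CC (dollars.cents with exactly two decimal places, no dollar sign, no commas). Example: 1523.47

Answer: 877.09

Derivation:
After 1 (month_end (apply 3% monthly interest)): balance=$1030.00 total_interest=$30.00
After 2 (withdraw($200)): balance=$830.00 total_interest=$30.00
After 3 (withdraw($100)): balance=$730.00 total_interest=$30.00
After 4 (year_end (apply 10% annual interest)): balance=$803.00 total_interest=$103.00
After 5 (month_end (apply 3% monthly interest)): balance=$827.09 total_interest=$127.09
After 6 (deposit($50)): balance=$877.09 total_interest=$127.09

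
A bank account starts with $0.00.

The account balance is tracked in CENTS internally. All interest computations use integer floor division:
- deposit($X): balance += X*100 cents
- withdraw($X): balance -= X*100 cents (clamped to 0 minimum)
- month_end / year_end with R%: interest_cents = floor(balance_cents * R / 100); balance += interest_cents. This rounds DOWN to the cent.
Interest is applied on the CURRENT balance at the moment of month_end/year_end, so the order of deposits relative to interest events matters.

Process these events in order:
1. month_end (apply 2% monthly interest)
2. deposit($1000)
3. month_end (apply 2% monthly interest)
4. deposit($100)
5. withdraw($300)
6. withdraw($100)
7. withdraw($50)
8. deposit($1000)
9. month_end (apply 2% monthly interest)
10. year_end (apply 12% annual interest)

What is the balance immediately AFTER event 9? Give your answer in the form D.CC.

After 1 (month_end (apply 2% monthly interest)): balance=$0.00 total_interest=$0.00
After 2 (deposit($1000)): balance=$1000.00 total_interest=$0.00
After 3 (month_end (apply 2% monthly interest)): balance=$1020.00 total_interest=$20.00
After 4 (deposit($100)): balance=$1120.00 total_interest=$20.00
After 5 (withdraw($300)): balance=$820.00 total_interest=$20.00
After 6 (withdraw($100)): balance=$720.00 total_interest=$20.00
After 7 (withdraw($50)): balance=$670.00 total_interest=$20.00
After 8 (deposit($1000)): balance=$1670.00 total_interest=$20.00
After 9 (month_end (apply 2% monthly interest)): balance=$1703.40 total_interest=$53.40

Answer: 1703.40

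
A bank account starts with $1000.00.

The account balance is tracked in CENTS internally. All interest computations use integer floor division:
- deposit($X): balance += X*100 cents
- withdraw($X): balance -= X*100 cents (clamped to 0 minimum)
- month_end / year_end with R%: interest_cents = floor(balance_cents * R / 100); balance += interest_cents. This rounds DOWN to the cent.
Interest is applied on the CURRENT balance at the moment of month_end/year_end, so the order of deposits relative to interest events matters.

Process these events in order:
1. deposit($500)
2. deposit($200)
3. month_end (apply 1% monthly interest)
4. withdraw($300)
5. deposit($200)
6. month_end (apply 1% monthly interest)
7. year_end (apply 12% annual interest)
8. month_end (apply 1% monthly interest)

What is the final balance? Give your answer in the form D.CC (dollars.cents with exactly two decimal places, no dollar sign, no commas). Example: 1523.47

After 1 (deposit($500)): balance=$1500.00 total_interest=$0.00
After 2 (deposit($200)): balance=$1700.00 total_interest=$0.00
After 3 (month_end (apply 1% monthly interest)): balance=$1717.00 total_interest=$17.00
After 4 (withdraw($300)): balance=$1417.00 total_interest=$17.00
After 5 (deposit($200)): balance=$1617.00 total_interest=$17.00
After 6 (month_end (apply 1% monthly interest)): balance=$1633.17 total_interest=$33.17
After 7 (year_end (apply 12% annual interest)): balance=$1829.15 total_interest=$229.15
After 8 (month_end (apply 1% monthly interest)): balance=$1847.44 total_interest=$247.44

Answer: 1847.44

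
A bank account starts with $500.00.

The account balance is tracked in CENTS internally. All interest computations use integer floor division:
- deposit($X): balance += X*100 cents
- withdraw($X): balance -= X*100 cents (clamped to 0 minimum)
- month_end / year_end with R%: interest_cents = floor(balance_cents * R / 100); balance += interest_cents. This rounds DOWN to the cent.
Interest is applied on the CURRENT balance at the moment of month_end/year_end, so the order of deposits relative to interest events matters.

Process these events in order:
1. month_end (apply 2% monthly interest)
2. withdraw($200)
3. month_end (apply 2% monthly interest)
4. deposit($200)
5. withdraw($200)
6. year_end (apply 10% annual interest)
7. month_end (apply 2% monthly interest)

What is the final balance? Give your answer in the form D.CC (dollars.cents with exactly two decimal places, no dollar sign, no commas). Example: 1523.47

Answer: 354.77

Derivation:
After 1 (month_end (apply 2% monthly interest)): balance=$510.00 total_interest=$10.00
After 2 (withdraw($200)): balance=$310.00 total_interest=$10.00
After 3 (month_end (apply 2% monthly interest)): balance=$316.20 total_interest=$16.20
After 4 (deposit($200)): balance=$516.20 total_interest=$16.20
After 5 (withdraw($200)): balance=$316.20 total_interest=$16.20
After 6 (year_end (apply 10% annual interest)): balance=$347.82 total_interest=$47.82
After 7 (month_end (apply 2% monthly interest)): balance=$354.77 total_interest=$54.77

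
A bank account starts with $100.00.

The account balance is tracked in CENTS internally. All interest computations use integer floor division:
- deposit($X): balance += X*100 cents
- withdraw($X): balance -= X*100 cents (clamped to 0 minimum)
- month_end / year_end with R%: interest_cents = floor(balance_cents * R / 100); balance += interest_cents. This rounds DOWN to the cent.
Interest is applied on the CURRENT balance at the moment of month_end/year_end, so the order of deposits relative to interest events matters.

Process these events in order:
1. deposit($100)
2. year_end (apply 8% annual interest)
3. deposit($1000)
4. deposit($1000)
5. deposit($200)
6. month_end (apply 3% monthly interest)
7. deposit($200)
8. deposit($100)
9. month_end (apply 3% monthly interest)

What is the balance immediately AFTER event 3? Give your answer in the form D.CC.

Answer: 1216.00

Derivation:
After 1 (deposit($100)): balance=$200.00 total_interest=$0.00
After 2 (year_end (apply 8% annual interest)): balance=$216.00 total_interest=$16.00
After 3 (deposit($1000)): balance=$1216.00 total_interest=$16.00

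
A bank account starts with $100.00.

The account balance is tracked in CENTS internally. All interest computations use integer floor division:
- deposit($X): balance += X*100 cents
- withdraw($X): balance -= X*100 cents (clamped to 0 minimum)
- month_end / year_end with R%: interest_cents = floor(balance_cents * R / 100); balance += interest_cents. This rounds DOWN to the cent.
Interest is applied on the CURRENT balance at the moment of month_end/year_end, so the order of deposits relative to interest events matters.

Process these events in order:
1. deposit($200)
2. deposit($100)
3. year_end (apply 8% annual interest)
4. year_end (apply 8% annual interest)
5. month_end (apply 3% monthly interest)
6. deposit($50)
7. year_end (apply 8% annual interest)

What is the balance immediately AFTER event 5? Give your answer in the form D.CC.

After 1 (deposit($200)): balance=$300.00 total_interest=$0.00
After 2 (deposit($100)): balance=$400.00 total_interest=$0.00
After 3 (year_end (apply 8% annual interest)): balance=$432.00 total_interest=$32.00
After 4 (year_end (apply 8% annual interest)): balance=$466.56 total_interest=$66.56
After 5 (month_end (apply 3% monthly interest)): balance=$480.55 total_interest=$80.55

Answer: 480.55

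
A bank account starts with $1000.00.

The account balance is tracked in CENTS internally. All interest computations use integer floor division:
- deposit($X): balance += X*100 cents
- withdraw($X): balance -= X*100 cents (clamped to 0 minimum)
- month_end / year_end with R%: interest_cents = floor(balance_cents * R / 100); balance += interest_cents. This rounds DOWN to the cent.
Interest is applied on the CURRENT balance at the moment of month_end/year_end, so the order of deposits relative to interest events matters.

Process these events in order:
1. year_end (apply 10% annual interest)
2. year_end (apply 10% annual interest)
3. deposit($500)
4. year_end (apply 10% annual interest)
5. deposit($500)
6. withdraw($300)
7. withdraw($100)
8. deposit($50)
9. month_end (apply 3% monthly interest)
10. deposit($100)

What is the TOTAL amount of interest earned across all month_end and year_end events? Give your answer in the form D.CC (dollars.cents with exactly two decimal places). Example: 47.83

Answer: 441.93

Derivation:
After 1 (year_end (apply 10% annual interest)): balance=$1100.00 total_interest=$100.00
After 2 (year_end (apply 10% annual interest)): balance=$1210.00 total_interest=$210.00
After 3 (deposit($500)): balance=$1710.00 total_interest=$210.00
After 4 (year_end (apply 10% annual interest)): balance=$1881.00 total_interest=$381.00
After 5 (deposit($500)): balance=$2381.00 total_interest=$381.00
After 6 (withdraw($300)): balance=$2081.00 total_interest=$381.00
After 7 (withdraw($100)): balance=$1981.00 total_interest=$381.00
After 8 (deposit($50)): balance=$2031.00 total_interest=$381.00
After 9 (month_end (apply 3% monthly interest)): balance=$2091.93 total_interest=$441.93
After 10 (deposit($100)): balance=$2191.93 total_interest=$441.93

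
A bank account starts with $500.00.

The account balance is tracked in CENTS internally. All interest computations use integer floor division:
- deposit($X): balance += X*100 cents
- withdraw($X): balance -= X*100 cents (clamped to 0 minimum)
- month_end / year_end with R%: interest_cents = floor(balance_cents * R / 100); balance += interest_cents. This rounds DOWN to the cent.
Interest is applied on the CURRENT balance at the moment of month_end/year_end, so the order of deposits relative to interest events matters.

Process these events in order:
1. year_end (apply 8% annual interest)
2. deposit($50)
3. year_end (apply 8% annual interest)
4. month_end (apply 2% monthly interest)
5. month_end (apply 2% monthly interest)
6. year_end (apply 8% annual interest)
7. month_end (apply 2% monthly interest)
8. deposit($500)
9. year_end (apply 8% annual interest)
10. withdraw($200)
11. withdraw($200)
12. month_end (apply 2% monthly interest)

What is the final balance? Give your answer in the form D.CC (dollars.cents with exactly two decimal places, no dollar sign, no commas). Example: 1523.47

Answer: 947.26

Derivation:
After 1 (year_end (apply 8% annual interest)): balance=$540.00 total_interest=$40.00
After 2 (deposit($50)): balance=$590.00 total_interest=$40.00
After 3 (year_end (apply 8% annual interest)): balance=$637.20 total_interest=$87.20
After 4 (month_end (apply 2% monthly interest)): balance=$649.94 total_interest=$99.94
After 5 (month_end (apply 2% monthly interest)): balance=$662.93 total_interest=$112.93
After 6 (year_end (apply 8% annual interest)): balance=$715.96 total_interest=$165.96
After 7 (month_end (apply 2% monthly interest)): balance=$730.27 total_interest=$180.27
After 8 (deposit($500)): balance=$1230.27 total_interest=$180.27
After 9 (year_end (apply 8% annual interest)): balance=$1328.69 total_interest=$278.69
After 10 (withdraw($200)): balance=$1128.69 total_interest=$278.69
After 11 (withdraw($200)): balance=$928.69 total_interest=$278.69
After 12 (month_end (apply 2% monthly interest)): balance=$947.26 total_interest=$297.26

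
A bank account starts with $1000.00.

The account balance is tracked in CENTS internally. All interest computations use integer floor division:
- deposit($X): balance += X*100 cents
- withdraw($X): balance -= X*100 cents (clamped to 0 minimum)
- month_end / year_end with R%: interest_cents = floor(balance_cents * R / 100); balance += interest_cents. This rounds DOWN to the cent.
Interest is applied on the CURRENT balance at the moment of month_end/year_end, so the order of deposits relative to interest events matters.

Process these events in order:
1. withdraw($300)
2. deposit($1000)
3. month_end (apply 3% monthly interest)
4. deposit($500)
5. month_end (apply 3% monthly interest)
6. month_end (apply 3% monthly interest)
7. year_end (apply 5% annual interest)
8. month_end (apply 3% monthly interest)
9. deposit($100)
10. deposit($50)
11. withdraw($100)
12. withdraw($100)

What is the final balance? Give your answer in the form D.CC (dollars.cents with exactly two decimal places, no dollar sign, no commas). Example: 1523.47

After 1 (withdraw($300)): balance=$700.00 total_interest=$0.00
After 2 (deposit($1000)): balance=$1700.00 total_interest=$0.00
After 3 (month_end (apply 3% monthly interest)): balance=$1751.00 total_interest=$51.00
After 4 (deposit($500)): balance=$2251.00 total_interest=$51.00
After 5 (month_end (apply 3% monthly interest)): balance=$2318.53 total_interest=$118.53
After 6 (month_end (apply 3% monthly interest)): balance=$2388.08 total_interest=$188.08
After 7 (year_end (apply 5% annual interest)): balance=$2507.48 total_interest=$307.48
After 8 (month_end (apply 3% monthly interest)): balance=$2582.70 total_interest=$382.70
After 9 (deposit($100)): balance=$2682.70 total_interest=$382.70
After 10 (deposit($50)): balance=$2732.70 total_interest=$382.70
After 11 (withdraw($100)): balance=$2632.70 total_interest=$382.70
After 12 (withdraw($100)): balance=$2532.70 total_interest=$382.70

Answer: 2532.70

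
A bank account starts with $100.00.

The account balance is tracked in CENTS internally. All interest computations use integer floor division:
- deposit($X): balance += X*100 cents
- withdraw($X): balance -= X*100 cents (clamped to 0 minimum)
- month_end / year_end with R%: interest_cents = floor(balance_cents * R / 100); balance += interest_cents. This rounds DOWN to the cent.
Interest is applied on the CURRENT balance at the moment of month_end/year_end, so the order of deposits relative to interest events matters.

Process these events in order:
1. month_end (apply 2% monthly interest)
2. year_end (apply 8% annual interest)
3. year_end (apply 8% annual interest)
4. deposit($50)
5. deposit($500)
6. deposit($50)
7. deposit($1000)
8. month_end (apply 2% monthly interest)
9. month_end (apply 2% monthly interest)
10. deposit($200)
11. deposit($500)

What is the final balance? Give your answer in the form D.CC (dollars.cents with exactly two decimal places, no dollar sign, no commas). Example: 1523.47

Answer: 2488.40

Derivation:
After 1 (month_end (apply 2% monthly interest)): balance=$102.00 total_interest=$2.00
After 2 (year_end (apply 8% annual interest)): balance=$110.16 total_interest=$10.16
After 3 (year_end (apply 8% annual interest)): balance=$118.97 total_interest=$18.97
After 4 (deposit($50)): balance=$168.97 total_interest=$18.97
After 5 (deposit($500)): balance=$668.97 total_interest=$18.97
After 6 (deposit($50)): balance=$718.97 total_interest=$18.97
After 7 (deposit($1000)): balance=$1718.97 total_interest=$18.97
After 8 (month_end (apply 2% monthly interest)): balance=$1753.34 total_interest=$53.34
After 9 (month_end (apply 2% monthly interest)): balance=$1788.40 total_interest=$88.40
After 10 (deposit($200)): balance=$1988.40 total_interest=$88.40
After 11 (deposit($500)): balance=$2488.40 total_interest=$88.40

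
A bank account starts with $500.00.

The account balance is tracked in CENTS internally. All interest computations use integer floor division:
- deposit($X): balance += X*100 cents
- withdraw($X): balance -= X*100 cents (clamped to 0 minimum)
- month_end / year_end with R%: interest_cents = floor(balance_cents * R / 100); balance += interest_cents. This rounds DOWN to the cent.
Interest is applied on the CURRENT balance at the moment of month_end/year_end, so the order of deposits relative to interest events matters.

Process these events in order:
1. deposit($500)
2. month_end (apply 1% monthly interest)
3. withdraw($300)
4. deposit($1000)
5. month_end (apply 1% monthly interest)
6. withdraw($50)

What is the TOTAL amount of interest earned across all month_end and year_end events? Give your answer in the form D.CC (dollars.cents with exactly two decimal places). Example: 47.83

After 1 (deposit($500)): balance=$1000.00 total_interest=$0.00
After 2 (month_end (apply 1% monthly interest)): balance=$1010.00 total_interest=$10.00
After 3 (withdraw($300)): balance=$710.00 total_interest=$10.00
After 4 (deposit($1000)): balance=$1710.00 total_interest=$10.00
After 5 (month_end (apply 1% monthly interest)): balance=$1727.10 total_interest=$27.10
After 6 (withdraw($50)): balance=$1677.10 total_interest=$27.10

Answer: 27.10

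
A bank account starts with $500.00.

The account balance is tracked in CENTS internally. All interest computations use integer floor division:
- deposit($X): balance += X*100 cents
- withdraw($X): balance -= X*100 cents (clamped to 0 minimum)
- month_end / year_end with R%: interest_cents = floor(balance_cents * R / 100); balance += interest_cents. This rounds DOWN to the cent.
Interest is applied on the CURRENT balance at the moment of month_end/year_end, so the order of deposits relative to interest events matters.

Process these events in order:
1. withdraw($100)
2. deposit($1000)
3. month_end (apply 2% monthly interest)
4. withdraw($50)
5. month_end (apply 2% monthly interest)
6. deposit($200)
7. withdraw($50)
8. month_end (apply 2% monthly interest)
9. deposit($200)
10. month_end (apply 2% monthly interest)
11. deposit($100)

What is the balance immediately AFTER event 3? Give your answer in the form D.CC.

After 1 (withdraw($100)): balance=$400.00 total_interest=$0.00
After 2 (deposit($1000)): balance=$1400.00 total_interest=$0.00
After 3 (month_end (apply 2% monthly interest)): balance=$1428.00 total_interest=$28.00

Answer: 1428.00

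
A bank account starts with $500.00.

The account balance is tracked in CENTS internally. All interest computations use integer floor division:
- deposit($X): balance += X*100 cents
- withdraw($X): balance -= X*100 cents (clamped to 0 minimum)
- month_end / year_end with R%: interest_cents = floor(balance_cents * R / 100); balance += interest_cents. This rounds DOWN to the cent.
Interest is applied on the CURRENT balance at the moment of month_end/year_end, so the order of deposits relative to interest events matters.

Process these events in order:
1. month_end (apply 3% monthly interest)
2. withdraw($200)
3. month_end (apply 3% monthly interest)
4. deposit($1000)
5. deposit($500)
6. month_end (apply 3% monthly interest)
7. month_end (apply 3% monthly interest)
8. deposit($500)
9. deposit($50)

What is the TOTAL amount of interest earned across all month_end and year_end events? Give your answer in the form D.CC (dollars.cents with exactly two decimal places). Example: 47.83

After 1 (month_end (apply 3% monthly interest)): balance=$515.00 total_interest=$15.00
After 2 (withdraw($200)): balance=$315.00 total_interest=$15.00
After 3 (month_end (apply 3% monthly interest)): balance=$324.45 total_interest=$24.45
After 4 (deposit($1000)): balance=$1324.45 total_interest=$24.45
After 5 (deposit($500)): balance=$1824.45 total_interest=$24.45
After 6 (month_end (apply 3% monthly interest)): balance=$1879.18 total_interest=$79.18
After 7 (month_end (apply 3% monthly interest)): balance=$1935.55 total_interest=$135.55
After 8 (deposit($500)): balance=$2435.55 total_interest=$135.55
After 9 (deposit($50)): balance=$2485.55 total_interest=$135.55

Answer: 135.55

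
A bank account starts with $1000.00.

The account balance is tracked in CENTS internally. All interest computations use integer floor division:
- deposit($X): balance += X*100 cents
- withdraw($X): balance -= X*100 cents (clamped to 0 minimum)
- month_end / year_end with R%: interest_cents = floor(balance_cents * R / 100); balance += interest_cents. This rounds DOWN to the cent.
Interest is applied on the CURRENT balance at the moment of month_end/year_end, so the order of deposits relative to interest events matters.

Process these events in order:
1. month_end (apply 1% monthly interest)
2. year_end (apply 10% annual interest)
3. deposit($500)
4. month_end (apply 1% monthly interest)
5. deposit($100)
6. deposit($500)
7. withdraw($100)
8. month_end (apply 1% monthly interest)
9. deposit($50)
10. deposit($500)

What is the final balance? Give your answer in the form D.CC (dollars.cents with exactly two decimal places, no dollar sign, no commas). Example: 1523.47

After 1 (month_end (apply 1% monthly interest)): balance=$1010.00 total_interest=$10.00
After 2 (year_end (apply 10% annual interest)): balance=$1111.00 total_interest=$111.00
After 3 (deposit($500)): balance=$1611.00 total_interest=$111.00
After 4 (month_end (apply 1% monthly interest)): balance=$1627.11 total_interest=$127.11
After 5 (deposit($100)): balance=$1727.11 total_interest=$127.11
After 6 (deposit($500)): balance=$2227.11 total_interest=$127.11
After 7 (withdraw($100)): balance=$2127.11 total_interest=$127.11
After 8 (month_end (apply 1% monthly interest)): balance=$2148.38 total_interest=$148.38
After 9 (deposit($50)): balance=$2198.38 total_interest=$148.38
After 10 (deposit($500)): balance=$2698.38 total_interest=$148.38

Answer: 2698.38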